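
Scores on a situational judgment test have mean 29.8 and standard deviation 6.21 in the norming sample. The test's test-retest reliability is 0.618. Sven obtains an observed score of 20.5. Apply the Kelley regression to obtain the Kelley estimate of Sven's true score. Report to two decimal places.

T̂ = 0.618(20.5) + 0.382(29.8) = 12.6690 + 11.3836 = 24.053 → 24.05

24.05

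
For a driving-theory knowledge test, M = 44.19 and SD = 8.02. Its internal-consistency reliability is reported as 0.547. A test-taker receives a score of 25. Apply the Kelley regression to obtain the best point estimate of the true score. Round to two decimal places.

33.69

T̂ = ρX + (1 − ρ)μ
  = 0.547 × 25 + 0.453 × 44.19
  = 13.675 + 20.01807
  = 33.693
  ≈ 33.69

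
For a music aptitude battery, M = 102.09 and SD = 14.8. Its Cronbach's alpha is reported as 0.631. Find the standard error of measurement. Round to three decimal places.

SEM = SD · √(1 − ρ) = 14.8 × √0.369 = 14.8 × 0.6075 = 8.9903

8.990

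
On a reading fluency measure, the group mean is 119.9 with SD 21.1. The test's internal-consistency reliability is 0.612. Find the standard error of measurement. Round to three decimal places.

SEM = SD · √(1 − ρ) = 21.1 × √0.388 = 21.1 × 0.6229 = 13.1431

13.143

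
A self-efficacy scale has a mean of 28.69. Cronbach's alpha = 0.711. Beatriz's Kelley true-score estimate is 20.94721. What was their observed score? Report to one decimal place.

17.8

T̂ = ρX + (1 − ρ)μ  ⇒  X = (T̂ − (1 − ρ)μ) / ρ
X = (20.94721 − 0.289 × 28.69) / 0.711 = (20.94721 − 8.29141) / 0.711 = 12.65580 / 0.711 = 17.800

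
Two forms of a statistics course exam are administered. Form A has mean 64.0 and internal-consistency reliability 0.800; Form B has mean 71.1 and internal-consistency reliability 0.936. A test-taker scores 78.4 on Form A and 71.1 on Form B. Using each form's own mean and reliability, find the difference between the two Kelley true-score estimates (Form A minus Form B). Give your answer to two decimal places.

4.42

T̂_A = 0.800(78.4) + 0.200(64.0) = 75.5200
T̂_B = 0.936(71.1) + 0.064(71.1) = 71.1000
T̂_A − T̂_B = 4.4200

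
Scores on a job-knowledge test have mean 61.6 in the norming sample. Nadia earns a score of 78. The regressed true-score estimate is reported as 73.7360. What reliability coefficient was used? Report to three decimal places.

T̂ = ρX + (1 − ρ)μ  ⇒  T̂ − μ = ρ(X − μ)
ρ = (T̂ − μ)/(X − μ) = (73.7360 − 61.6) / (78 − 61.6) = 12.1360 / 16.4 = 0.74000

0.740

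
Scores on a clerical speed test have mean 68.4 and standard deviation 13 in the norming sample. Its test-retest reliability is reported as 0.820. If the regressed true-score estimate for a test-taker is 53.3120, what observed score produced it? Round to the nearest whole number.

T̂ = ρX + (1 − ρ)μ  ⇒  X = (T̂ − (1 − ρ)μ) / ρ
X = (53.3120 − 0.180 × 68.4) / 0.820 = (53.3120 − 12.3120) / 0.820 = 41.0000 / 0.820 = 50.00

50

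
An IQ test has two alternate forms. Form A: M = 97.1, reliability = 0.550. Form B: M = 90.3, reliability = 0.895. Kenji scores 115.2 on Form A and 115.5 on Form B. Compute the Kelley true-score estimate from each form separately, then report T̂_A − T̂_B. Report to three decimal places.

T̂_A = 0.550(115.2) + 0.450(97.1) = 107.05500
T̂_B = 0.895(115.5) + 0.105(90.3) = 112.85400
T̂_A − T̂_B = -5.79900

-5.799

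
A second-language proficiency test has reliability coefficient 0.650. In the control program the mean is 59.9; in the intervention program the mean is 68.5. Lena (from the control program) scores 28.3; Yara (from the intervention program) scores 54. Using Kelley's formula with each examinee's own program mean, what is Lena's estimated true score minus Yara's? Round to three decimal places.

-19.715

T̂_Lena = 0.650(28.3) + 0.350(59.9) = 39.36000
T̂_Yara = 0.650(54) + 0.350(68.5) = 59.07500
Difference = 39.36000 − 59.07500 = -19.71500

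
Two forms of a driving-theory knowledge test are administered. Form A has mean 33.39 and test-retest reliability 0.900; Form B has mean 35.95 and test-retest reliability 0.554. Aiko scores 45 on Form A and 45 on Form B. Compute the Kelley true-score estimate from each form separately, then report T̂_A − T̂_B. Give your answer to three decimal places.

T̂_A = 0.900(45) + 0.100(33.39) = 43.83900
T̂_B = 0.554(45) + 0.446(35.95) = 40.96370
T̂_A − T̂_B = 2.87530

2.875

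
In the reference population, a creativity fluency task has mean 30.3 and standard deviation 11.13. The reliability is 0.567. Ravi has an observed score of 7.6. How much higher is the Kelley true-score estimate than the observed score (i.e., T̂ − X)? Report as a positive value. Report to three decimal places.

9.829

T̂ = ρX + (1 − ρ)μ
  = 0.567 × 7.6 + 0.433 × 30.3
  = 4.3092 + 13.1199
  = 17.42910
  ≈ 17.4291
T̂ − X = 17.4291 − 7.6 = 9.8291 → 9.829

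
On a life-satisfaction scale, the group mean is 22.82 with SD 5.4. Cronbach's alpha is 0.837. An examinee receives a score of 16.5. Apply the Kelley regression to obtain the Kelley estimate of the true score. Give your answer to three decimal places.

17.530

Kelley's formula gives T̂ = 0.837·16.5 + 0.163·22.82 = 13.8105 + 3.71966 = 17.5302.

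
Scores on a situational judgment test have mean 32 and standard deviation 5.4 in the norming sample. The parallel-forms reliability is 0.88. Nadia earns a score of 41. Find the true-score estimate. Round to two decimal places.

Weight the observed score by reliability and the mean by (1 − reliability): T̂ = 0.88·41 + 0.12·32 = 36.08 + 3.84 = 39.920.

39.92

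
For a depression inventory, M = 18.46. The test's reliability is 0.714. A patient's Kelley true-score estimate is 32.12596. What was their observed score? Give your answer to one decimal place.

37.6

T̂ = ρX + (1 − ρ)μ  ⇒  X = (T̂ − (1 − ρ)μ) / ρ
X = (32.12596 − 0.286 × 18.46) / 0.714 = (32.12596 − 5.27956) / 0.714 = 26.84640 / 0.714 = 37.600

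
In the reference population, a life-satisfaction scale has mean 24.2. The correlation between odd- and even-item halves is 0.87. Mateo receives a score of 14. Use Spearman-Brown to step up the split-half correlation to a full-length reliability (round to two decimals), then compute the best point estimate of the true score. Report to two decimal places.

Spearman-Brown: ρ = 2r/(1 + r) = 2(0.87)/(1 + 0.87) = 1.740/1.87 = 0.9305 → 0.93
Regress the observed score toward the mean by the unreliability: T̂ = 0.93·14 + 0.07·24.2 = 13.02 + 1.694 = 14.714.

14.71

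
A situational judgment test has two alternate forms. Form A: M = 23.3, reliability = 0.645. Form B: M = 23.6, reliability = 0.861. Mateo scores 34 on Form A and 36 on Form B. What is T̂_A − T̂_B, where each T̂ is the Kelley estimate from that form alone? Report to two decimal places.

-4.07

T̂_A = 0.645(34) + 0.355(23.3) = 30.2015
T̂_B = 0.861(36) + 0.139(23.6) = 34.2764
T̂_A − T̂_B = -4.0749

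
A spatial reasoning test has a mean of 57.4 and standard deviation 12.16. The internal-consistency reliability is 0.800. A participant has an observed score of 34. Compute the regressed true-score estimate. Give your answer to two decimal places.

38.68

Kelley's formula gives T̂ = 0.800·34 + 0.200·57.4 = 27.200 + 11.4800 = 38.680.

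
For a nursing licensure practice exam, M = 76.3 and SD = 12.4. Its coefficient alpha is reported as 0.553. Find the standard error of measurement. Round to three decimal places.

SEM = SD · √(1 − ρ) = 12.4 × √0.447 = 12.4 × 0.6686 = 8.2904

8.290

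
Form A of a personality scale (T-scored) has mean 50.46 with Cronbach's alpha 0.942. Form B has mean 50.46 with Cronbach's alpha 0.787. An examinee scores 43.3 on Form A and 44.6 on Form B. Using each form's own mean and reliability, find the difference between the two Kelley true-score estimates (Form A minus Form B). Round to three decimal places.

T̂_A = 0.942(43.3) + 0.058(50.46) = 43.71528
T̂_B = 0.787(44.6) + 0.213(50.46) = 45.84818
T̂_A − T̂_B = -2.13290

-2.133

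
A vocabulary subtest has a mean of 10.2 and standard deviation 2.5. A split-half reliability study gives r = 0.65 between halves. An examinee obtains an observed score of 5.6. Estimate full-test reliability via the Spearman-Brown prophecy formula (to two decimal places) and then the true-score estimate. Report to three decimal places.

6.566

Spearman-Brown: ρ = 2r/(1 + r) = 2(0.65)/(1 + 0.65) = 1.300/1.65 = 0.7879 → 0.79
T̂ = 0.79(5.6) + 0.21(10.2) = 4.424 + 2.142 = 6.5660 → 6.566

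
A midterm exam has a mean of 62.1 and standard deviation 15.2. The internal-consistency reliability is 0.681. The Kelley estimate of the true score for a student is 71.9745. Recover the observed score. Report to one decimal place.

76.6

T̂ = ρX + (1 − ρ)μ  ⇒  X = (T̂ − (1 − ρ)μ) / ρ
X = (71.9745 − 0.319 × 62.1) / 0.681 = (71.9745 − 19.8099) / 0.681 = 52.1646 / 0.681 = 76.600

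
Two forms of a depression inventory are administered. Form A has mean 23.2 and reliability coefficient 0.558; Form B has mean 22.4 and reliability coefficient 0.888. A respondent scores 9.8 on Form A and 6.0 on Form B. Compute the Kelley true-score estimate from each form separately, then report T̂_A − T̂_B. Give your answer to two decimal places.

7.89

T̂_A = 0.558(9.8) + 0.442(23.2) = 15.7228
T̂_B = 0.888(6.0) + 0.112(22.4) = 7.8368
T̂_A − T̂_B = 7.8860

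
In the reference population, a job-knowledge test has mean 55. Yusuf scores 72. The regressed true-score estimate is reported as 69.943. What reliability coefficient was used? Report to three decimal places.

0.879

T̂ = ρX + (1 − ρ)μ  ⇒  T̂ − μ = ρ(X − μ)
ρ = (T̂ − μ)/(X − μ) = (69.943 − 55) / (72 − 55) = 14.943 / 17.0 = 0.87900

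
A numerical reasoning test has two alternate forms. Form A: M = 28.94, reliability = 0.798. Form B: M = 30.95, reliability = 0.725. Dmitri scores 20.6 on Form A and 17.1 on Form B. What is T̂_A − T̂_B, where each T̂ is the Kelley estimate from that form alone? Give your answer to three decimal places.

T̂_A = 0.798(20.6) + 0.202(28.94) = 22.28468
T̂_B = 0.725(17.1) + 0.275(30.95) = 20.90875
T̂_A − T̂_B = 1.37593

1.376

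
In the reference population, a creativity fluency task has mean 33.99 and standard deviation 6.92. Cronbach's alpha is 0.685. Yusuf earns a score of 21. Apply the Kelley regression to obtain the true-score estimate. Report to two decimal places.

25.09

T̂ = 0.685(21) + 0.315(33.99) = 14.385 + 10.70685 = 25.092 → 25.09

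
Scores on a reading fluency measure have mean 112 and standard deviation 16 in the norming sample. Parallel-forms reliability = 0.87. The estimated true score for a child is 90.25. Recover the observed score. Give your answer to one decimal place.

T̂ = ρX + (1 − ρ)μ  ⇒  X = (T̂ − (1 − ρ)μ) / ρ
X = (90.25 − 0.13 × 112) / 0.87 = (90.25 − 14.56) / 0.87 = 75.69 / 0.87 = 87.000

87.0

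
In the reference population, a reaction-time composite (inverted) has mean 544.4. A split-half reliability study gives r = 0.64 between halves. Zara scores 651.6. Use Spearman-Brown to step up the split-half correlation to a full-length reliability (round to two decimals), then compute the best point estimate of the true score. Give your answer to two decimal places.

Spearman-Brown: ρ = 2r/(1 + r) = 2(0.64)/(1 + 0.64) = 1.280/1.64 = 0.7805 → 0.78
Regress the observed score toward the mean by the unreliability: T̂ = 0.78·651.6 + 0.22·544.4 = 508.248 + 119.768 = 628.016.

628.02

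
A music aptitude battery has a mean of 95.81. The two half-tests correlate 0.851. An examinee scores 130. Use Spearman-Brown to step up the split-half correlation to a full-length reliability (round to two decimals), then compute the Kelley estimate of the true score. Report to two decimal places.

127.26

Spearman-Brown: ρ = 2r/(1 + r) = 2(0.851)/(1 + 0.851) = 1.7020/1.851 = 0.9195 → 0.92
T̂ = ρX + (1 − ρ)μ
  = 0.92 × 130 + 0.08 × 95.81
  = 119.60 + 7.6648
  = 127.265
  ≈ 127.26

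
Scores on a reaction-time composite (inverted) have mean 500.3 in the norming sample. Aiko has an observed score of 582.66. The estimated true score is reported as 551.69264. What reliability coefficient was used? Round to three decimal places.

T̂ = ρX + (1 − ρ)μ  ⇒  T̂ − μ = ρ(X − μ)
ρ = (T̂ − μ)/(X − μ) = (551.69264 − 500.3) / (582.66 − 500.3) = 51.39264 / 82.36 = 0.62400

0.624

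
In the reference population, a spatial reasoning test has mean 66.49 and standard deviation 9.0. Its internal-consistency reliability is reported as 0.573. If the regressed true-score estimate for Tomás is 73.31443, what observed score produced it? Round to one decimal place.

T̂ = ρX + (1 − ρ)μ  ⇒  X = (T̂ − (1 − ρ)μ) / ρ
X = (73.31443 − 0.427 × 66.49) / 0.573 = (73.31443 − 28.39123) / 0.573 = 44.92320 / 0.573 = 78.400

78.4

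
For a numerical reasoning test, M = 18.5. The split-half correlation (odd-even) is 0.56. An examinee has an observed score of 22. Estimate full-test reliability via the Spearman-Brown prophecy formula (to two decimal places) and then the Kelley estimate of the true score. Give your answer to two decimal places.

Spearman-Brown: ρ = 2r/(1 + r) = 2(0.56)/(1 + 0.56) = 1.120/1.56 = 0.7179 → 0.72
T̂ = ρX + (1 − ρ)μ
  = 0.72 × 22 + 0.28 × 18.5
  = 15.84 + 5.180
  = 21.020
  ≈ 21.02

21.02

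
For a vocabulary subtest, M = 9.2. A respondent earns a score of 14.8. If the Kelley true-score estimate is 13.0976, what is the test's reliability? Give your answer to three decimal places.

0.696

T̂ = ρX + (1 − ρ)μ  ⇒  T̂ − μ = ρ(X − μ)
ρ = (T̂ − μ)/(X − μ) = (13.0976 − 9.2) / (14.8 − 9.2) = 3.8976 / 5.6 = 0.69600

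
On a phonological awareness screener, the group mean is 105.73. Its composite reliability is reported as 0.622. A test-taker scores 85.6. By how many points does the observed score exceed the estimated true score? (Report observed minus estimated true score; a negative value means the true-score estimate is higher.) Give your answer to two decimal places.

Kelley's formula gives T̂ = 0.622·85.6 + 0.378·105.73 = 53.2432 + 39.96594 = 93.2091.
X − T̂ = 85.6 − 93.209 = -7.609 → -7.61

-7.61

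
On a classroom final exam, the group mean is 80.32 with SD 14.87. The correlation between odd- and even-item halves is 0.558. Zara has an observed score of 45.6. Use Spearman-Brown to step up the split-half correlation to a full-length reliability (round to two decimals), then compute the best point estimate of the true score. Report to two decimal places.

Spearman-Brown: ρ = 2r/(1 + r) = 2(0.558)/(1 + 0.558) = 1.1160/1.558 = 0.7163 → 0.72
T̂ = 0.72(45.6) + 0.28(80.32) = 32.832 + 22.4896 = 55.322 → 55.32

55.32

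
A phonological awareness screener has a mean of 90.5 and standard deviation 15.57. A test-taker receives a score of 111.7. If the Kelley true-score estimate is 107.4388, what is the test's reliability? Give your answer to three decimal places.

0.799

T̂ = ρX + (1 − ρ)μ  ⇒  T̂ − μ = ρ(X − μ)
ρ = (T̂ − μ)/(X − μ) = (107.4388 − 90.5) / (111.7 − 90.5) = 16.9388 / 21.2 = 0.79900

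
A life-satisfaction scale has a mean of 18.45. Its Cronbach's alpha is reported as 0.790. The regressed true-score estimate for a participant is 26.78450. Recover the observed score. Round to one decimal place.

T̂ = ρX + (1 − ρ)μ  ⇒  X = (T̂ − (1 − ρ)μ) / ρ
X = (26.78450 − 0.210 × 18.45) / 0.790 = (26.78450 − 3.87450) / 0.790 = 22.91000 / 0.790 = 29.000

29.0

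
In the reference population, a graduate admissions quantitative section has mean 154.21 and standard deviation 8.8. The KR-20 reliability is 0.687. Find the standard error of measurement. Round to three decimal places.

SEM = SD · √(1 − ρ) = 8.8 × √0.313 = 8.8 × 0.5595 = 4.9233

4.923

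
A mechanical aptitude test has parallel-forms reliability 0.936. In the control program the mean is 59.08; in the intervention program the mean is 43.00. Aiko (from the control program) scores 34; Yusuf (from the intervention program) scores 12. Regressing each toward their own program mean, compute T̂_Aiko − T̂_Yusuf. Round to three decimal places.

21.621

T̂_Aiko = 0.936(34) + 0.064(59.08) = 35.60512
T̂_Yusuf = 0.936(12) + 0.064(43.00) = 13.98400
Difference = 35.60512 − 13.98400 = 21.62112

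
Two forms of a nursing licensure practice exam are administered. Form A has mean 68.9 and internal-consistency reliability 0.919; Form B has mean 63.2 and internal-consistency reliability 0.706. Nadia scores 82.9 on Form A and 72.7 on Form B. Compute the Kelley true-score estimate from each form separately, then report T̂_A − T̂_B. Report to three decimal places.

T̂_A = 0.919(82.9) + 0.081(68.9) = 81.76600
T̂_B = 0.706(72.7) + 0.294(63.2) = 69.90700
T̂_A − T̂_B = 11.85900

11.859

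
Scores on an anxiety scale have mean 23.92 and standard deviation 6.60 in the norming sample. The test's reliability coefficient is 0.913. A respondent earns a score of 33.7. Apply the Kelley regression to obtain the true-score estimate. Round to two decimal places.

T̂ = ρX + (1 − ρ)μ
  = 0.913 × 33.7 + 0.087 × 23.92
  = 30.7681 + 2.08104
  = 32.849
  ≈ 32.85

32.85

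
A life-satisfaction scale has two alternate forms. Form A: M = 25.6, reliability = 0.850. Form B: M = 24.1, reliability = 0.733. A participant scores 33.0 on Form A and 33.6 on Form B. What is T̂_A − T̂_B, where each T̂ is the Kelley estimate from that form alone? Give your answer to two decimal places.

T̂_A = 0.850(33.0) + 0.150(25.6) = 31.8900
T̂_B = 0.733(33.6) + 0.267(24.1) = 31.0635
T̂_A − T̂_B = 0.8265

0.83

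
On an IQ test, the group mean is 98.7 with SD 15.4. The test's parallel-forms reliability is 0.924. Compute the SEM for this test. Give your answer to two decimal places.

SEM = SD · √(1 − ρ) = 15.4 × √0.076 = 15.4 × 0.2757 = 4.245

4.25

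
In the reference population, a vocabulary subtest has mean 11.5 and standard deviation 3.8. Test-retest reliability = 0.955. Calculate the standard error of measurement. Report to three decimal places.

0.806

SEM = SD · √(1 − ρ) = 3.8 × √0.045 = 3.8 × 0.2121 = 0.8061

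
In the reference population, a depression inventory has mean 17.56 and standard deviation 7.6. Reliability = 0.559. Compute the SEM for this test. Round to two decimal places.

5.05

SEM = SD · √(1 − ρ) = 7.6 × √0.441 = 7.6 × 0.6641 = 5.047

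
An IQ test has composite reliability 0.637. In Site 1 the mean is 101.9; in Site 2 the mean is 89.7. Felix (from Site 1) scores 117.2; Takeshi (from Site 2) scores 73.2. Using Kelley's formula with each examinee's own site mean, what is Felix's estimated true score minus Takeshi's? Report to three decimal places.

T̂_Felix = 0.637(117.2) + 0.363(101.9) = 111.64610
T̂_Takeshi = 0.637(73.2) + 0.363(89.7) = 79.18950
Difference = 111.64610 − 79.18950 = 32.45660

32.457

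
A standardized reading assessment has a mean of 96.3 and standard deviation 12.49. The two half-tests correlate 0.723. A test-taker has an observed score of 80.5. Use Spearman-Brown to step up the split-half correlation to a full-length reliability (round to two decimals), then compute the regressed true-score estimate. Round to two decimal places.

83.03

Spearman-Brown: ρ = 2r/(1 + r) = 2(0.723)/(1 + 0.723) = 1.4460/1.723 = 0.8392 → 0.84
Regress the observed score toward the mean by the unreliability: T̂ = 0.84·80.5 + 0.16·96.3 = 67.620 + 15.408 = 83.028.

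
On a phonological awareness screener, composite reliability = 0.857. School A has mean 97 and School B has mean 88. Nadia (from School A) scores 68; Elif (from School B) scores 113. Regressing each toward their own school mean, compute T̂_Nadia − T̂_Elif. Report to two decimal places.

-37.28

T̂_Nadia = 0.857(68) + 0.143(97) = 72.1470
T̂_Elif = 0.857(113) + 0.143(88) = 109.4250
Difference = 72.1470 − 109.4250 = -37.2780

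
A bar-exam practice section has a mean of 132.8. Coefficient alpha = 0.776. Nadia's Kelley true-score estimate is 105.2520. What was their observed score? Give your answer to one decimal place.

T̂ = ρX + (1 − ρ)μ  ⇒  X = (T̂ − (1 − ρ)μ) / ρ
X = (105.2520 − 0.224 × 132.8) / 0.776 = (105.2520 − 29.7472) / 0.776 = 75.5048 / 0.776 = 97.300

97.3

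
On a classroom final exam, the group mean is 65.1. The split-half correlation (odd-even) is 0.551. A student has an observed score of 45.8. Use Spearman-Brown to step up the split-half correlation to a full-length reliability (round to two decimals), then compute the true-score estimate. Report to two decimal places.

51.40

Spearman-Brown: ρ = 2r/(1 + r) = 2(0.551)/(1 + 0.551) = 1.1020/1.551 = 0.7105 → 0.71
T̂ = 0.71(45.8) + 0.29(65.1) = 32.518 + 18.879 = 51.397 → 51.40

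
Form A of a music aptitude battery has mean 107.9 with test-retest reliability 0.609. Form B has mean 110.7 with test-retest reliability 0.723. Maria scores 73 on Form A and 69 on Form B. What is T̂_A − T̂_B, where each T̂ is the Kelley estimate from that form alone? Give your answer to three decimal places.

6.095

T̂_A = 0.609(73) + 0.391(107.9) = 86.64590
T̂_B = 0.723(69) + 0.277(110.7) = 80.55090
T̂_A − T̂_B = 6.09500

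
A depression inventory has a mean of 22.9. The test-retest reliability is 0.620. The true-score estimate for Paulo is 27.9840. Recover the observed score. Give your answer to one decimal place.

T̂ = ρX + (1 − ρ)μ  ⇒  X = (T̂ − (1 − ρ)μ) / ρ
X = (27.9840 − 0.380 × 22.9) / 0.620 = (27.9840 − 8.7020) / 0.620 = 19.2820 / 0.620 = 31.100

31.1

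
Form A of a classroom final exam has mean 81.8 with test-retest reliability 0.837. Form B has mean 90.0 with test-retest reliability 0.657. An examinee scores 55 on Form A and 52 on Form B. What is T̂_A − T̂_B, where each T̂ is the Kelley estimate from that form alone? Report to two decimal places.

T̂_A = 0.837(55) + 0.163(81.8) = 59.3684
T̂_B = 0.657(52) + 0.343(90.0) = 65.0340
T̂_A − T̂_B = -5.6656

-5.67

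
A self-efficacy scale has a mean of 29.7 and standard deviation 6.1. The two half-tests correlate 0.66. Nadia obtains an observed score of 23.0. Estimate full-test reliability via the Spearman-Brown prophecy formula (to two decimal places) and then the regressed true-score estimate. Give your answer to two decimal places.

Spearman-Brown: ρ = 2r/(1 + r) = 2(0.66)/(1 + 0.66) = 1.320/1.66 = 0.7952 → 0.80
Weight the observed score by reliability and the mean by (1 − reliability): T̂ = 0.80·23.0 + 0.20·29.7 = 18.400 + 5.940 = 24.340.

24.34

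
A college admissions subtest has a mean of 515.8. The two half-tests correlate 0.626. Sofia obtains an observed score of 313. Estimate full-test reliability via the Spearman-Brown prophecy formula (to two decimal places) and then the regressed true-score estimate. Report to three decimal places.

359.644

Spearman-Brown: ρ = 2r/(1 + r) = 2(0.626)/(1 + 0.626) = 1.2520/1.626 = 0.7700 → 0.77
Weight the observed score by reliability and the mean by (1 − reliability): T̂ = 0.77·313 + 0.23·515.8 = 241.01 + 118.634 = 359.6440.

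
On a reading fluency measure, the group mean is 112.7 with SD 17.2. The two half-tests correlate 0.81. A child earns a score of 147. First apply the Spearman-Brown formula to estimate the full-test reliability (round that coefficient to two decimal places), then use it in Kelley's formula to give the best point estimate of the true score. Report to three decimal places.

143.570

Spearman-Brown: ρ = 2r/(1 + r) = 2(0.81)/(1 + 0.81) = 1.620/1.81 = 0.8950 → 0.90
T̂ = ρX + (1 − ρ)μ
  = 0.90 × 147 + 0.10 × 112.7
  = 132.30 + 11.270
  = 143.5700
  ≈ 143.570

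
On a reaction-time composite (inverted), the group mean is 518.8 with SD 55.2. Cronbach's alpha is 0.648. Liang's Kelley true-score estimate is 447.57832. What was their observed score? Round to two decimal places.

T̂ = ρX + (1 − ρ)μ  ⇒  X = (T̂ − (1 − ρ)μ) / ρ
X = (447.57832 − 0.352 × 518.8) / 0.648 = (447.57832 − 182.6176) / 0.648 = 264.96072 / 0.648 = 408.8900

408.89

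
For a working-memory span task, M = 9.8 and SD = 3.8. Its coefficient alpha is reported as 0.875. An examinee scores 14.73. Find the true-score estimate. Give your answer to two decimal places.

Weight the observed score by reliability and the mean by (1 − reliability): T̂ = 0.875·14.73 + 0.125·9.8 = 12.88875 + 1.2250 = 14.114.

14.11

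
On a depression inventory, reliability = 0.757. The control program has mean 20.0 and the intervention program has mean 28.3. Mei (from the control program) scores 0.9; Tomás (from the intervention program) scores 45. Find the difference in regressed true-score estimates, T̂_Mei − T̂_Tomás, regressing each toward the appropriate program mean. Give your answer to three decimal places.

-35.401

T̂_Mei = 0.757(0.9) + 0.243(20.0) = 5.54130
T̂_Tomás = 0.757(45) + 0.243(28.3) = 40.94190
Difference = 5.54130 − 40.94190 = -35.40060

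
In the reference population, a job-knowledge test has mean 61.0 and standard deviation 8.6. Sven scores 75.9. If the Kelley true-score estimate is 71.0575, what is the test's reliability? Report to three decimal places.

0.675

T̂ = ρX + (1 − ρ)μ  ⇒  T̂ − μ = ρ(X − μ)
ρ = (T̂ − μ)/(X − μ) = (71.0575 − 61.0) / (75.9 − 61.0) = 10.0575 / 14.9 = 0.67500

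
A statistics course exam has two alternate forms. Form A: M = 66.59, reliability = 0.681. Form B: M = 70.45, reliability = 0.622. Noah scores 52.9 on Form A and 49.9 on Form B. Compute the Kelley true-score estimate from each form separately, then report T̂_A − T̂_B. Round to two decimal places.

T̂_A = 0.681(52.9) + 0.319(66.59) = 57.2671
T̂_B = 0.622(49.9) + 0.378(70.45) = 57.6679
T̂_A − T̂_B = -0.4008

-0.40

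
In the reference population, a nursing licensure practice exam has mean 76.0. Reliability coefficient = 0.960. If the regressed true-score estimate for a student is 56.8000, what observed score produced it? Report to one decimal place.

56.0

T̂ = ρX + (1 − ρ)μ  ⇒  X = (T̂ − (1 − ρ)μ) / ρ
X = (56.8000 − 0.040 × 76.0) / 0.960 = (56.8000 − 3.0400) / 0.960 = 53.7600 / 0.960 = 56.000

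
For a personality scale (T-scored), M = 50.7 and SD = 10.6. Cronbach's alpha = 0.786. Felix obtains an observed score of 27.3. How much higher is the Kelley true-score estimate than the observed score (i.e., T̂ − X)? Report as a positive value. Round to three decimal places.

T̂ = ρX + (1 − ρ)μ
  = 0.786 × 27.3 + 0.214 × 50.7
  = 21.4578 + 10.8498
  = 32.30760
  ≈ 32.3076
T̂ − X = 32.3076 − 27.3 = 5.0076 → 5.008

5.008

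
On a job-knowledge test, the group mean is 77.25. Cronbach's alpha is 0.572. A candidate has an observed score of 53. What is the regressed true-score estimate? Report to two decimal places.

63.38

T̂ = 0.572(53) + 0.428(77.25) = 30.316 + 33.06300 = 63.379 → 63.38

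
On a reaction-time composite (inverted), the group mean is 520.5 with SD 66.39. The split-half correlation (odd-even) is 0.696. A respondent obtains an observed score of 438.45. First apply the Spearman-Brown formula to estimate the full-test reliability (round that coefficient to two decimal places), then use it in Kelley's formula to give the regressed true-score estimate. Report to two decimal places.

453.22

Spearman-Brown: ρ = 2r/(1 + r) = 2(0.696)/(1 + 0.696) = 1.3920/1.696 = 0.8208 → 0.82
Weight the observed score by reliability and the mean by (1 − reliability): T̂ = 0.82·438.45 + 0.18·520.5 = 359.5290 + 93.690 = 453.219.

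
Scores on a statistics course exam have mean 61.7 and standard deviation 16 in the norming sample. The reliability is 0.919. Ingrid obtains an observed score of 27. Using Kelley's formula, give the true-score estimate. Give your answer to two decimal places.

T̂ = 0.919(27) + 0.081(61.7) = 24.813 + 4.9977 = 29.811 → 29.81

29.81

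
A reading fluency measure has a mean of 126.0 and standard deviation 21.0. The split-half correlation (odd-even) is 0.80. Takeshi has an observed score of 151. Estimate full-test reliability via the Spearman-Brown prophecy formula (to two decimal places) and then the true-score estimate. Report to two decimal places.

Spearman-Brown: ρ = 2r/(1 + r) = 2(0.80)/(1 + 0.80) = 1.600/1.80 = 0.8889 → 0.89
Kelley's formula gives T̂ = 0.89·151 + 0.11·126.0 = 134.39 + 13.860 = 148.250.

148.25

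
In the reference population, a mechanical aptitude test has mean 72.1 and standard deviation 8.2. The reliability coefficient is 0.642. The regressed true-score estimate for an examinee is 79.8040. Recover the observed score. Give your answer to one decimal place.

84.1

T̂ = ρX + (1 − ρ)μ  ⇒  X = (T̂ − (1 − ρ)μ) / ρ
X = (79.8040 − 0.358 × 72.1) / 0.642 = (79.8040 − 25.8118) / 0.642 = 53.9922 / 0.642 = 84.100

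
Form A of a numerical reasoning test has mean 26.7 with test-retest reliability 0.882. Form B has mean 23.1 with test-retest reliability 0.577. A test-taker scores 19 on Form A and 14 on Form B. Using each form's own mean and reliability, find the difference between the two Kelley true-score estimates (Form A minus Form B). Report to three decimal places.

2.059

T̂_A = 0.882(19) + 0.118(26.7) = 19.90860
T̂_B = 0.577(14) + 0.423(23.1) = 17.84930
T̂_A − T̂_B = 2.05930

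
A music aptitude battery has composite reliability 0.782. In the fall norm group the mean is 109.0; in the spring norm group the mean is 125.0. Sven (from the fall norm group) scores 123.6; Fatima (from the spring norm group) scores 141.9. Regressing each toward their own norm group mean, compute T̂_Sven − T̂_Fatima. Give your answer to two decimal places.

T̂_Sven = 0.782(123.6) + 0.218(109.0) = 120.4172
T̂_Fatima = 0.782(141.9) + 0.218(125.0) = 138.2158
Difference = 120.4172 − 138.2158 = -17.7986

-17.80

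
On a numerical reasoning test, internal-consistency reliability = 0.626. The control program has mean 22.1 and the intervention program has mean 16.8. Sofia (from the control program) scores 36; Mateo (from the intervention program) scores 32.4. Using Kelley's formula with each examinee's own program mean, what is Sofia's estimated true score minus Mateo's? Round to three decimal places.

4.236

T̂_Sofia = 0.626(36) + 0.374(22.1) = 30.80140
T̂_Mateo = 0.626(32.4) + 0.374(16.8) = 26.56560
Difference = 30.80140 − 26.56560 = 4.23580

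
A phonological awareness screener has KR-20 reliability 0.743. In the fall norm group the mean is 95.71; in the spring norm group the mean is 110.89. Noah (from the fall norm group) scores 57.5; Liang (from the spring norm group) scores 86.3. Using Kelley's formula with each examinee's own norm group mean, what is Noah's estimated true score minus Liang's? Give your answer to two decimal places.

T̂_Noah = 0.743(57.5) + 0.257(95.71) = 67.3200
T̂_Liang = 0.743(86.3) + 0.257(110.89) = 92.6196
Difference = 67.3200 − 92.6196 = -25.2997

-25.30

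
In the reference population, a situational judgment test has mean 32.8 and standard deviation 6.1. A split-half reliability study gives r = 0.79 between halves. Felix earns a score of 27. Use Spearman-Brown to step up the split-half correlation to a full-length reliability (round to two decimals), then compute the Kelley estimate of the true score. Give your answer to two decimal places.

Spearman-Brown: ρ = 2r/(1 + r) = 2(0.79)/(1 + 0.79) = 1.580/1.79 = 0.8827 → 0.88
T̂ = 0.88(27) + 0.12(32.8) = 23.76 + 3.936 = 27.696 → 27.70

27.70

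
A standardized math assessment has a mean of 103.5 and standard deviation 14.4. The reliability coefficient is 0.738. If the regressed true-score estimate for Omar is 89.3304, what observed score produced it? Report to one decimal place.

T̂ = ρX + (1 − ρ)μ  ⇒  X = (T̂ − (1 − ρ)μ) / ρ
X = (89.3304 − 0.262 × 103.5) / 0.738 = (89.3304 − 27.1170) / 0.738 = 62.2134 / 0.738 = 84.300

84.3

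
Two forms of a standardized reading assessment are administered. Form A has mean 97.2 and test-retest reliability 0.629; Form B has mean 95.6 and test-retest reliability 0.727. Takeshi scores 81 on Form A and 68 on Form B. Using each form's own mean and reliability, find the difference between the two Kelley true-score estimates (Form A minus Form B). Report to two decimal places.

11.48

T̂_A = 0.629(81) + 0.371(97.2) = 87.0102
T̂_B = 0.727(68) + 0.273(95.6) = 75.5348
T̂_A − T̂_B = 11.4754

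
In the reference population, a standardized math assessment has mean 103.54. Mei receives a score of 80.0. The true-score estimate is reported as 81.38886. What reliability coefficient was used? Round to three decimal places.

0.941

T̂ = ρX + (1 − ρ)μ  ⇒  T̂ − μ = ρ(X − μ)
ρ = (T̂ − μ)/(X − μ) = (81.38886 − 103.54) / (80.0 − 103.54) = -22.15114 / -23.54 = 0.94100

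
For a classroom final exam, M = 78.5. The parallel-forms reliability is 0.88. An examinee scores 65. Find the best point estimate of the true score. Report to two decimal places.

T̂ = ρX + (1 − ρ)μ
  = 0.88 × 65 + 0.12 × 78.5
  = 57.20 + 9.420
  = 66.620
  ≈ 66.62

66.62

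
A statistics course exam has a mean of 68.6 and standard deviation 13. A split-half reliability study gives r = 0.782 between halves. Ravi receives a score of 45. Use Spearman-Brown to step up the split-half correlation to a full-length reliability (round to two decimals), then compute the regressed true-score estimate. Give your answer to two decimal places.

Spearman-Brown: ρ = 2r/(1 + r) = 2(0.782)/(1 + 0.782) = 1.5640/1.782 = 0.8777 → 0.88
Regress the observed score toward the mean by the unreliability: T̂ = 0.88·45 + 0.12·68.6 = 39.60 + 8.232 = 47.832.

47.83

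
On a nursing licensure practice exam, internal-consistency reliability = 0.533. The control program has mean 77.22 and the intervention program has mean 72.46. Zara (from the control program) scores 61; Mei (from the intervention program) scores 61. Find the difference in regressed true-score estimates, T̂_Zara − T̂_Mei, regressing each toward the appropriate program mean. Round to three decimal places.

2.223

T̂_Zara = 0.533(61) + 0.467(77.22) = 68.57474
T̂_Mei = 0.533(61) + 0.467(72.46) = 66.35182
Difference = 68.57474 − 66.35182 = 2.22292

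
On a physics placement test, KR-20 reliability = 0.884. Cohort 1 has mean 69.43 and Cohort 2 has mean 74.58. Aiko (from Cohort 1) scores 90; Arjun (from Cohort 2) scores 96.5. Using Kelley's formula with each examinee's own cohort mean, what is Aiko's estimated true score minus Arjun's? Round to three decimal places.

T̂_Aiko = 0.884(90) + 0.116(69.43) = 87.61388
T̂_Arjun = 0.884(96.5) + 0.116(74.58) = 93.95728
Difference = 87.61388 − 93.95728 = -6.34340

-6.343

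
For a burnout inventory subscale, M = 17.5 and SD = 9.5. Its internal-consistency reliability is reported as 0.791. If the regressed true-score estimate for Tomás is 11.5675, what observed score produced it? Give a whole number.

T̂ = ρX + (1 − ρ)μ  ⇒  X = (T̂ − (1 − ρ)μ) / ρ
X = (11.5675 − 0.209 × 17.5) / 0.791 = (11.5675 − 3.6575) / 0.791 = 7.9100 / 0.791 = 10.00

10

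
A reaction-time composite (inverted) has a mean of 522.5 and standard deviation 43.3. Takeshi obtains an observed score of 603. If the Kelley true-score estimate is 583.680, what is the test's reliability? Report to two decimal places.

T̂ = ρX + (1 − ρ)μ  ⇒  T̂ − μ = ρ(X − μ)
ρ = (T̂ − μ)/(X − μ) = (583.680 − 522.5) / (603 − 522.5) = 61.180 / 80.5 = 0.7600

0.76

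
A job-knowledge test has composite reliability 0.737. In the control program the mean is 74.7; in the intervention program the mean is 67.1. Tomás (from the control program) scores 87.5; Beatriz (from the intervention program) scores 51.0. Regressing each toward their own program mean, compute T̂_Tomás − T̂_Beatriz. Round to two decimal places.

T̂_Tomás = 0.737(87.5) + 0.263(74.7) = 84.1336
T̂_Beatriz = 0.737(51.0) + 0.263(67.1) = 55.2343
Difference = 84.1336 − 55.2343 = 28.8993

28.90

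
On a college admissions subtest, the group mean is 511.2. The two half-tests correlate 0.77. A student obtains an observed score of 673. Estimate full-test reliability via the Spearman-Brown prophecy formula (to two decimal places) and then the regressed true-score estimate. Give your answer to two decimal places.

651.97

Spearman-Brown: ρ = 2r/(1 + r) = 2(0.77)/(1 + 0.77) = 1.540/1.77 = 0.8701 → 0.87
T̂ = 0.87(673) + 0.13(511.2) = 585.51 + 66.456 = 651.966 → 651.97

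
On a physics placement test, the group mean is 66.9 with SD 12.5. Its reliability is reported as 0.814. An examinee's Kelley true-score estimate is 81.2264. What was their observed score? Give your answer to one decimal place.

T̂ = ρX + (1 − ρ)μ  ⇒  X = (T̂ − (1 − ρ)μ) / ρ
X = (81.2264 − 0.186 × 66.9) / 0.814 = (81.2264 − 12.4434) / 0.814 = 68.7830 / 0.814 = 84.500

84.5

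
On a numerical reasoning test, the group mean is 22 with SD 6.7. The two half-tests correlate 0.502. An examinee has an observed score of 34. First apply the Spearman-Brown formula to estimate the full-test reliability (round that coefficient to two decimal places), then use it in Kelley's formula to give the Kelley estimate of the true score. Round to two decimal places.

Spearman-Brown: ρ = 2r/(1 + r) = 2(0.502)/(1 + 0.502) = 1.0040/1.502 = 0.6684 → 0.67
T̂ = 0.67(34) + 0.33(22) = 22.78 + 7.26 = 30.040 → 30.04

30.04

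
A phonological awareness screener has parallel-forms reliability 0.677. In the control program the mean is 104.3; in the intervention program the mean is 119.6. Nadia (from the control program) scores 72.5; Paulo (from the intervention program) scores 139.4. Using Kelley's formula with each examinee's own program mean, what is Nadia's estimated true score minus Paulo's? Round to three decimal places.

-50.233

T̂_Nadia = 0.677(72.5) + 0.323(104.3) = 82.77140
T̂_Paulo = 0.677(139.4) + 0.323(119.6) = 133.00460
Difference = 82.77140 − 133.00460 = -50.23320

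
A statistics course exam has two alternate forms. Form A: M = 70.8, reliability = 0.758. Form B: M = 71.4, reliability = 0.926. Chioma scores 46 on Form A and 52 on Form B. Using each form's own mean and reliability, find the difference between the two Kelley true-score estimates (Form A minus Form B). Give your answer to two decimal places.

-1.43

T̂_A = 0.758(46) + 0.242(70.8) = 52.0016
T̂_B = 0.926(52) + 0.074(71.4) = 53.4356
T̂_A − T̂_B = -1.4340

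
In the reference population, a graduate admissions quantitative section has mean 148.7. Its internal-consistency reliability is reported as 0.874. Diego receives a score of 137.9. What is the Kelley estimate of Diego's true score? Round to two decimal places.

139.26

T̂ = 0.874(137.9) + 0.126(148.7) = 120.5246 + 18.7362 = 139.261 → 139.26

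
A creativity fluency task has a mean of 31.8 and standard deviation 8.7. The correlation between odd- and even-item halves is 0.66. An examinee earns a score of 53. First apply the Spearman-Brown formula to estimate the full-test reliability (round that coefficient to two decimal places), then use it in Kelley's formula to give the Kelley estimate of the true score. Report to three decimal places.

Spearman-Brown: ρ = 2r/(1 + r) = 2(0.66)/(1 + 0.66) = 1.320/1.66 = 0.7952 → 0.80
Weight the observed score by reliability and the mean by (1 − reliability): T̂ = 0.80·53 + 0.20·31.8 = 42.40 + 6.360 = 48.7600.

48.760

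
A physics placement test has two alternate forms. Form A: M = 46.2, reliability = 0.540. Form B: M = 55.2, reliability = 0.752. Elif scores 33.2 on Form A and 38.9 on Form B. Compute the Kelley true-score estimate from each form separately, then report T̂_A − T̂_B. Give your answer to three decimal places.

-3.762

T̂_A = 0.540(33.2) + 0.460(46.2) = 39.18000
T̂_B = 0.752(38.9) + 0.248(55.2) = 42.94240
T̂_A − T̂_B = -3.76240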